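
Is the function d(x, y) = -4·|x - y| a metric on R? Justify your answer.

No. With c = -4 < 0, d fails non-negativity: d(5, 9) = -4·|5 - 9| = -4·4 = -16 < 0.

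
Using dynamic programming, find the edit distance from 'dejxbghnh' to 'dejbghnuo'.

Let D[i][j] be the edit distance between the first i characters of 'dejxbghnh' and the first j characters of 'dejbghnuo', with D[i][0] = i, D[0][j] = j, and D[i][j] = D[i-1][j-1] if the characters match, else 1 + min(D[i-1][j], D[i][j-1], D[i-1][j-1]). Filling the table (rows: prefixes of 'dejxbghnh', columns: prefixes of 'dejbghnuo'):
     ε  d  e  j  b  g  h  n  u  o
  ε  0  1  2  3  4  5  6  7  8  9
  d  1  0  1  2  3  4  5  6  7  8
  e  2  1  0  1  2  3  4  5  6  7
  j  3  2  1  0  1  2  3  4  5  6
  x  4  3  2  1  1  2  3  4  5  6
  b  5  4  3  2  1  2  3  4  5  6
  g  6  5  4  3  2  1  2  3  4  5
  h  7  6  5  4  3  2  1  2  3  4
  n  8  7  6  5  4  3  2  1  2  3
  h  9  8  7  6  5  4  3  2  2  3
The bottom-right entry gives D[9][9] = 3, so no sequence of fewer than 3 edits works. Backtracking through the table gives one optimal edit sequence (3 edits):
  dejxbghnh → dejbghnh (del x @4)
  dejbghnh → dejbghnuh (ins u @8)
  dejbghnuh → dejbghnuo (sub h→o @9)
Edit distance = 3.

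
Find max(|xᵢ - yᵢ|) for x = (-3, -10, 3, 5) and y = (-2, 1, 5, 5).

max(|x_i - y_i|) = max(|-3 - (-2)|, |-10 - 1|, |3 - 5|, |5 - 5|) = max(1, 11, 2, 0) = 11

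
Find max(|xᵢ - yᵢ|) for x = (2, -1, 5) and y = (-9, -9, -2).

max(|x_i - y_i|) = max(|2 - (-9)|, |-1 - (-9)|, |5 - (-2)|) = max(11, 8, 7) = 11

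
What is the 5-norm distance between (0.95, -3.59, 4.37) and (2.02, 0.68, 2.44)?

(Σ|x_i - y_i|^5)^(1/5) = (|0.95 - 2.02|^5 + |-3.59 - 0.68|^5 + |4.37 - 2.44|^5)^(1/5)
= (1.07^5 + 4.27^5 + 1.93^5)^(1/5) ≈ (1.4026 + 1419.513 + 26.7785)^(1/5) = (1447.6941)^(1/5) ≈ 4.2868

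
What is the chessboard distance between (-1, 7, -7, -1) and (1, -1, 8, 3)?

max(|x_i - y_i|) = max(|-1 - 1|, |7 - (-1)|, |-7 - 8|, |-1 - 3|) = max(2, 8, 15, 4) = 15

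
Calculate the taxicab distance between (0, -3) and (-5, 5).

Σ|x_i - y_i| = |0 - (-5)| + |-3 - 5| = 5 + 8 = 13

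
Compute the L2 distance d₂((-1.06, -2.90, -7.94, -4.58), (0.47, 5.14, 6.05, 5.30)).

√(Σ(x_i - y_i)²) = √((-1.06 - 0.47)² + (-2.9 - 5.14)² + (-7.94 - 6.05)² + (-4.58 - 5.3)²)
= √((-1.53)² + (-8.04)² + (-13.99)² + (-9.88)²) = √(2.3409 + 64.6416 + 195.7201 + 97.6144) = √360.317 ≈ 18.982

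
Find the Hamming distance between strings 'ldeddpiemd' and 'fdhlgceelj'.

Differing positions: 1, 3, 4, 5, 6, 7, 9, 10. Hamming distance = 8.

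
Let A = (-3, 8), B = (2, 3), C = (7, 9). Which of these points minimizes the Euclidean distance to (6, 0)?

Distances: d(A) ≈ 12.0416, d(B) = 5, d(C) ≈ 9.0554. Nearest: B = (2, 3) with distance 5.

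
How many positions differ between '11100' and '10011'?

Differing positions: 2, 3, 4, 5. Hamming distance = 4.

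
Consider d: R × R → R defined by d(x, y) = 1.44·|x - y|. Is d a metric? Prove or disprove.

Yes. Since |x - y| is a metric on R and 1.44 > 0, the positive scalar multiple 1.44·|x - y| is also a metric: scaling by a positive constant preserves non-negativity, identity (d=0 ⟺ |x-y|=0 ⟺ x=y), symmetry, and the triangle inequality.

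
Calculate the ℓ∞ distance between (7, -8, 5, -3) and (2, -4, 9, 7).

max(|x_i - y_i|) = max(|7 - 2|, |-8 - (-4)|, |5 - 9|, |-3 - 7|) = max(5, 4, 4, 10) = 10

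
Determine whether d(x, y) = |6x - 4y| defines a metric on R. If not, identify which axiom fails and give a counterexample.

No. d fails symmetry: d(5, 2) = |6·5 - 4·2| = |22| = 22, but d(2, 5) = |6·2 - 4·5| = |-8| = 8. Since 22 ≠ 8, d(x,y) ≠ d(y,x) in general.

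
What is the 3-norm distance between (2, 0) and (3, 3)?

(Σ|x_i - y_i|^3)^(1/3) = (|2 - 3|^3 + |0 - 3|^3)^(1/3)
= (1^3 + 3^3)^(1/3) = (1 + 27)^(1/3) = (28)^(1/3) ≈ 3.0366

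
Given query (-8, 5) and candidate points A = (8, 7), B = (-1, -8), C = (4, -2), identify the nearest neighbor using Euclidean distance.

Distances: d(A) ≈ 16.1245, d(B) ≈ 14.7648, d(C) ≈ 13.8924. Nearest: C = (4, -2) with distance 13.8924.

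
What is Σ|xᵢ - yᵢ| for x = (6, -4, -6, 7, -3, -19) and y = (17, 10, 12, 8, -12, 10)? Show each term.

Σ|x_i - y_i| = |6 - 17| + |-4 - 10| + |-6 - 12| + |7 - 8| + |-3 - (-12)| + |-19 - 10| = 11 + 14 + 18 + 1 + 9 + 29 = 82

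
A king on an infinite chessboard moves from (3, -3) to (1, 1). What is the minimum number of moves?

max(|x_i - y_i|) = max(|3 - 1|, |-3 - 1|) = max(2, 4) = 4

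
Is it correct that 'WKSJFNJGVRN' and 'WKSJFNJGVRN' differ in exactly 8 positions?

Differing positions: none. Hamming distance = 0, so the claim that d_H = 8 is false.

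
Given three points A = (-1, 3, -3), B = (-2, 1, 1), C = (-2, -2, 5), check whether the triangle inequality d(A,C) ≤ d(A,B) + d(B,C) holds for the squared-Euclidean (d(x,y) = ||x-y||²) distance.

d(A,B) = 1² + 2² + 4² = 21, d(B,C) = 0² + 3² + 4² = 25, d(A,C) = 1² + 5² + 8² = 90.
d(A,C) = 90 > 21 + 25 = 46. Triangle inequality is VIOLATED. (Squared-Euclidean is not a metric — this is a counterexample.)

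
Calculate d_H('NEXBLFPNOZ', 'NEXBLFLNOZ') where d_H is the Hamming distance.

Differing positions: 7. Hamming distance = 1.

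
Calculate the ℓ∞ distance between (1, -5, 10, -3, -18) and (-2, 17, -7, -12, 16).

max(|x_i - y_i|) = max(|1 - (-2)|, |-5 - 17|, |10 - (-7)|, |-3 - (-12)|, |-18 - 16|) = max(3, 22, 17, 9, 34) = 34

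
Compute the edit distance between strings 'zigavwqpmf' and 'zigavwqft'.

Let D[i][j] be the edit distance between the first i characters of 'zigavwqpmf' and the first j characters of 'zigavwqft', with D[i][0] = i, D[0][j] = j, and D[i][j] = D[i-1][j-1] if the characters match, else 1 + min(D[i-1][j], D[i][j-1], D[i-1][j-1]). Filling the table (rows: prefixes of 'zigavwqpmf', columns: prefixes of 'zigavwqft'):
     ε  z  i  g  a  v  w  q  f  t
  ε  0  1  2  3  4  5  6  7  8  9
  z  1  0  1  2  3  4  5  6  7  8
  i  2  1  0  1  2  3  4  5  6  7
  g  3  2  1  0  1  2  3  4  5  6
  a  4  3  2  1  0  1  2  3  4  5
  v  5  4  3  2  1  0  1  2  3  4
  w  6  5  4  3  2  1  0  1  2  3
  q  7  6  5  4  3  2  1  0  1  2
  p  8  7  6  5  4  3  2  1  1  2
  m  9  8  7  6  5  4  3  2  2  2
  f 10  9  8  7  6  5  4  3  2  3
The bottom-right entry gives D[10][9] = 3, so no sequence of fewer than 3 edits works. Backtracking through the table gives one optimal edit sequence (3 edits):
  zigavwqpmf → zigavwqmf (del p @8)
  zigavwqmf → zigavwqff (sub m→f @8)
  zigavwqff → zigavwqft (sub f→t @9)
Edit distance = 3.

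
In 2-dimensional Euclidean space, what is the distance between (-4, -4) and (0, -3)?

√(Σ(x_i - y_i)²) = √((-4 - 0)² + (-4 - (-3))²)
= √((-4)² + (-1)²) = √(16 + 1) = √17 ≈ 4.1231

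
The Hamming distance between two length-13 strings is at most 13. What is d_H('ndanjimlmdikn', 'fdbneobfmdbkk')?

Differing positions: 1, 3, 5, 6, 7, 8, 11, 13. Hamming distance = 8. The maximum possible Hamming distance for length-13 strings is 13, so d_H/13 = 8/13 ≈ 0.6154.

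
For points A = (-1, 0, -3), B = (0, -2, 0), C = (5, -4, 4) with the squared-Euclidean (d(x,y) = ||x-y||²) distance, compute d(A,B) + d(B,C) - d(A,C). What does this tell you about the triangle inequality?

d(A,B) = 1² + 2² + 3² = 14, d(B,C) = 5² + 2² + 4² = 45, d(A,C) = 6² + 4² + 7² = 101.
d(A,B) + d(B,C) - d(A,C) = 14 + 45 - 101 = 59 - 101 = -42. This is < 0, so the triangle inequality FAILS for these points (squared-Euclidean is not a metric).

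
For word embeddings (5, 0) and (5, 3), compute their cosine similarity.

With u = (5, 0), v = (5, 3):
u·v = 5·5 + 0·3 = 25 + 0 = 25.
|u| = √(5² + 0²) = √25, |v| = √(5² + 3²) = √34, so |u||v| = √(25·34) = √850.
cos θ = (u·v)/(|u||v|) = 25/√850 ≈ 0.8575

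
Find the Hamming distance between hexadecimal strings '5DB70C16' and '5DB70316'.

Differing positions: 6. Hamming distance = 1.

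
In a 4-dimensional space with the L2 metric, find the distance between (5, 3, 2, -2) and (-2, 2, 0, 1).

(Σ|x_i - y_i|^2)^(1/2) = (|5 - (-2)|^2 + |3 - 2|^2 + |2 - 0|^2 + |-2 - 1|^2)^(1/2)
= (7^2 + 1^2 + 2^2 + 3^2)^(1/2) = (49 + 1 + 4 + 9)^(1/2) = (63)^(1/2) ≈ 7.9373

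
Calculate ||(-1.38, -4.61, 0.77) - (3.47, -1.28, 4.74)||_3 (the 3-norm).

(Σ|x_i - y_i|^3)^(1/3) = (|-1.38 - 3.47|^3 + |-4.61 - (-1.28)|^3 + |0.77 - 4.74|^3)^(1/3)
= (4.85^3 + 3.33^3 + 3.97^3)^(1/3) ≈ (114.0841 + 36.926 + 62.5708)^(1/3) = (213.5809)^(1/3) ≈ 5.9775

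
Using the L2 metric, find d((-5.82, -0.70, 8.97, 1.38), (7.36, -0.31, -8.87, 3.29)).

√(Σ(x_i - y_i)²) = √((-5.82 - 7.36)² + (-0.7 - (-0.31))² + (8.97 - (-8.87))² + (1.38 - 3.29)²)
= √((-13.18)² + (-0.39)² + 17.84² + (-1.91)²) = √(173.7124 + 0.1521 + 318.2656 + 3.6481) = √495.7782 ≈ 22.2661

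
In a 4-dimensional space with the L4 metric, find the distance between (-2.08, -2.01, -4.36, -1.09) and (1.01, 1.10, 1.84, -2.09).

(Σ|x_i - y_i|^4)^(1/4) = (|-2.08 - 1.01|^4 + |-2.01 - 1.1|^4 + |-4.36 - 1.84|^4 + |-1.09 - (-2.09)|^4)^(1/4)
= (3.09^4 + 3.11^4 + 6.2^4 + 1^4)^(1/4) ≈ (91.1662 + 93.5495 + 1477.6336 + 1)^(1/4) = (1663.3493)^(1/4) ≈ 6.3862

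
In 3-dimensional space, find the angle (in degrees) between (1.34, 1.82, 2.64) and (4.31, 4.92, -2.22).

With u = (1.34, 1.82, 2.64), v = (4.31, 4.92, -2.22):
u·v = 1.34·4.31 + 1.82·4.92 + 2.64·(-2.22) = 5.7754 + 8.9544 + (-5.8608) = 8.869.
|u| = √(1.34² + 1.82² + 2.64²) = √(1.7956 + 3.3124 + 6.9696) = √12.0776, |v| = √(4.31² + 4.92² + (-2.22)²) = √(18.5761 + 24.2064 + 4.9284) = √47.7109.
cos θ = (u·v)/(|u||v|) = 8.869/(√12.0776·√47.7109) ≈ 0.369467
θ = arccos(0.369467) ≈ 68.32°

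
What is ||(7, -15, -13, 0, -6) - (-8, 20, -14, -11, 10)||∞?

max(|x_i - y_i|) = max(|7 - (-8)|, |-15 - 20|, |-13 - (-14)|, |0 - (-11)|, |-6 - 10|) = max(15, 35, 1, 11, 16) = 35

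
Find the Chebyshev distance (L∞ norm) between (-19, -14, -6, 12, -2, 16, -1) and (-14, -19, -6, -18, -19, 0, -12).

max(|x_i - y_i|) = max(|-19 - (-14)|, |-14 - (-19)|, |-6 - (-6)|, |12 - (-18)|, |-2 - (-19)|, |16 - 0|, |-1 - (-12)|) = max(5, 5, 0, 30, 17, 16, 11) = 30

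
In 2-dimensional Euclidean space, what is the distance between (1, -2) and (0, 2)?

√(Σ(x_i - y_i)²) = √((1 - 0)² + (-2 - 2)²)
= √(1² + (-4)²) = √(1 + 16) = √17 ≈ 4.1231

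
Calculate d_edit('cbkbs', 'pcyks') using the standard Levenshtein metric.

Let D[i][j] be the edit distance between the first i characters of 'cbkbs' and the first j characters of 'pcyks', with D[i][0] = i, D[0][j] = j, and D[i][j] = D[i-1][j-1] if the characters match, else 1 + min(D[i-1][j], D[i][j-1], D[i-1][j-1]). Filling the table (rows: prefixes of 'cbkbs', columns: prefixes of 'pcyks'):
     ε  p  c  y  k  s
  ε  0  1  2  3  4  5
  c  1  1  1  2  3  4
  b  2  2  2  2  3  4
  k  3  3  3  3  2  3
  b  4  4  4  4  3  3
  s  5  5  5  5  4  3
The bottom-right entry gives D[5][5] = 3, so no sequence of fewer than 3 edits works. Backtracking through the table gives one optimal edit sequence (3 edits):
  cbkbs → pcbkbs (ins p @1)
  pcbkbs → pcykbs (sub b→y @3)
  pcykbs → pcyks (del b @5)
Edit distance = 3.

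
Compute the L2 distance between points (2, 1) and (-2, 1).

(Σ|x_i - y_i|^2)^(1/2) = (|2 - (-2)|^2 + |1 - 1|^2)^(1/2)
= (4^2 + 0^2)^(1/2) = (16 + 0)^(1/2) = (16)^(1/2) = 4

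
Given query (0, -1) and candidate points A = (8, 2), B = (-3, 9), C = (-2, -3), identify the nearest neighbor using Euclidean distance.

Distances: d(A) ≈ 8.544, d(B) ≈ 10.4403, d(C) ≈ 2.8284. Nearest: C = (-2, -3) with distance 2.8284.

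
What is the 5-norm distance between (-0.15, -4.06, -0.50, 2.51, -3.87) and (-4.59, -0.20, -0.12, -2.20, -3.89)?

(Σ|x_i - y_i|^5)^(1/5) = (|-0.15 - (-4.59)|^5 + |-4.06 - (-0.2)|^5 + |-0.5 - (-0.12)|^5 + |2.51 - (-2.2)|^5 + |-3.87 - (-3.89)|^5)^(1/5)
= (4.44^5 + 3.86^5 + 0.38^5 + 4.71^5 + 0.02^5)^(1/5) ≈ (1725.4996 + 856.9126 + 0.0079 + 2317.9525 + 0)^(1/5) = (4900.3726)^(1/5) ≈ 5.4707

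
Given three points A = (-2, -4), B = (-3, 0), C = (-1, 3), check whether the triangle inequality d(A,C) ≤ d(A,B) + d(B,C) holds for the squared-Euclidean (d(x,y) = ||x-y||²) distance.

d(A,B) = 1² + 4² = 17, d(B,C) = 2² + 3² = 13, d(A,C) = 1² + 7² = 50.
d(A,C) = 50 > 17 + 13 = 30. Triangle inequality is VIOLATED. (Squared-Euclidean is not a metric — this is a counterexample.)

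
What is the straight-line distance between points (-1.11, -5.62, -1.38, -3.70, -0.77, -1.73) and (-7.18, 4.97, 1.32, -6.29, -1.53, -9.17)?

√(Σ(x_i - y_i)²) = √((-1.11 - (-7.18))² + (-5.62 - 4.97)² + (-1.38 - 1.32)² + (-3.7 - (-6.29))² + (-0.77 - (-1.53))² + (-1.73 - (-9.17))²)
= √(6.07² + (-10.59)² + (-2.7)² + 2.59² + 0.76² + 7.44²) = √(36.8449 + 112.1481 + 7.29 + 6.7081 + 0.5776 + 55.3536) = √218.9223 ≈ 14.796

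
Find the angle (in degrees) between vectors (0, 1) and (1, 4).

With u = (0, 1), v = (1, 4):
u·v = 0·1 + 1·4 = 0 + 4 = 4.
|u| = √(0² + 1²) = √1, |v| = √(1² + 4²) = √17, so |u||v| = √(1·17) = √17.
cos θ = (u·v)/(|u||v|) = 4/√17 ≈ 0.970143
θ = arccos(0.970143) ≈ 14.04°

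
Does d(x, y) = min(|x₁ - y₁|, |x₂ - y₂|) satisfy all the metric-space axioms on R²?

No. d fails identity of indiscernibles: take x = (-5, 0) and y = (-5, 5). Then d(x,y) = min(|-5 - (-5)|, |0 - 5|) = min(0, 5) = 0, yet x ≠ y.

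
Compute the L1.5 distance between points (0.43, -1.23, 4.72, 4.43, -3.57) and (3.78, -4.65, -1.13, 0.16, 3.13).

(Σ|x_i - y_i|^1.5)^(1/1.5) = (|0.43 - 3.78|^1.5 + |-1.23 - (-4.65)|^1.5 + |4.72 - (-1.13)|^1.5 + |4.43 - 0.16|^1.5 + |-3.57 - 3.13|^1.5)^(1/1.5)
= (3.35^1.5 + 3.42^1.5 + 5.85^1.5 + 4.27^1.5 + 6.7^1.5)^(1/1.5) ≈ (6.1315 + 6.3247 + 14.1493 + 8.8235 + 17.3425)^(1/1.5) = (52.7715)^(1/1.5) ≈ 14.0691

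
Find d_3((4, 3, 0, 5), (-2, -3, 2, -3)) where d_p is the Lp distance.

(Σ|x_i - y_i|^3)^(1/3) = (|4 - (-2)|^3 + |3 - (-3)|^3 + |0 - 2|^3 + |5 - (-3)|^3)^(1/3)
= (6^3 + 6^3 + 2^3 + 8^3)^(1/3) = (216 + 216 + 8 + 512)^(1/3) = (952)^(1/3) ≈ 9.8374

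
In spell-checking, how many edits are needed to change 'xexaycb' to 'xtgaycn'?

Let D[i][j] be the edit distance between the first i characters of 'xexaycb' and the first j characters of 'xtgaycn', with D[i][0] = i, D[0][j] = j, and D[i][j] = D[i-1][j-1] if the characters match, else 1 + min(D[i-1][j], D[i][j-1], D[i-1][j-1]). Filling the table (rows: prefixes of 'xexaycb', columns: prefixes of 'xtgaycn'):
     ε  x  t  g  a  y  c  n
  ε  0  1  2  3  4  5  6  7
  x  1  0  1  2  3  4  5  6
  e  2  1  1  2  3  4  5  6
  x  3  2  2  2  3  4  5  6
  a  4  3  3  3  2  3  4  5
  y  5  4  4  4  3  2  3  4
  c  6  5  5  5  4  3  2  3
  b  7  6  6  6  5  4  3  3
The bottom-right entry gives D[7][7] = 3, so no sequence of fewer than 3 edits works. Backtracking through the table gives one optimal edit sequence (3 edits):
  xexaycb → xtxaycb (sub e→t @2)
  xtxaycb → xtgaycb (sub x→g @3)
  xtgaycb → xtgaycn (sub b→n @7)
Edit distance = 3.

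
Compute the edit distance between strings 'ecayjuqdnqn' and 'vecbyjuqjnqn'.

Let D[i][j] be the edit distance between the first i characters of 'ecayjuqdnqn' and the first j characters of 'vecbyjuqjnqn', with D[i][0] = i, D[0][j] = j, and D[i][j] = D[i-1][j-1] if the characters match, else 1 + min(D[i-1][j], D[i][j-1], D[i-1][j-1]). Filling the table (rows: prefixes of 'ecayjuqdnqn', columns: prefixes of 'vecbyjuqjnqn'):
     ε  v  e  c  b  y  j  u  q  j  n  q  n
  ε  0  1  2  3  4  5  6  7  8  9 10 11 12
  e  1  1  1  2  3  4  5  6  7  8  9 10 11
  c  2  2  2  1  2  3  4  5  6  7  8  9 10
  a  3  3  3  2  2  3  4  5  6  7  8  9 10
  y  4  4  4  3  3  2  3  4  5  6  7  8  9
  j  5  5  5  4  4  3  2  3  4  5  6  7  8
  u  6  6  6  5  5  4  3  2  3  4  5  6  7
  q  7  7  7  6  6  5  4  3  2  3  4  5  6
  d  8  8  8  7  7  6  5  4  3  3  4  5  6
  n  9  9  9  8  8  7  6  5  4  4  3  4  5
  q 10 10 10  9  9  8  7  6  5  5  4  3  4
  n 11 11 11 10 10  9  8  7  6  6  5  4  3
The bottom-right entry gives D[11][12] = 3, so no sequence of fewer than 3 edits works. Backtracking through the table gives one optimal edit sequence (3 edits):
  ecayjuqdnqn → vecayjuqdnqn (ins v @1)
  vecayjuqdnqn → vecbyjuqdnqn (sub a→b @4)
  vecbyjuqdnqn → vecbyjuqjnqn (sub d→j @9)
Edit distance = 3.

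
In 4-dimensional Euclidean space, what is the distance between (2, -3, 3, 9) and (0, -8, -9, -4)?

√(Σ(x_i - y_i)²) = √((2 - 0)² + (-3 - (-8))² + (3 - (-9))² + (9 - (-4))²)
= √(2² + 5² + 12² + 13²) = √(4 + 25 + 144 + 169) = √342 ≈ 18.4932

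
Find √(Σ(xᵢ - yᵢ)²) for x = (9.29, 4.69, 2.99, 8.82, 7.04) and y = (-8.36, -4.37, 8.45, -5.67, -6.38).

√(Σ(x_i - y_i)²) = √((9.29 - (-8.36))² + (4.69 - (-4.37))² + (2.99 - 8.45)² + (8.82 - (-5.67))² + (7.04 - (-6.38))²)
= √(17.65² + 9.06² + (-5.46)² + 14.49² + 13.42²) = √(311.5225 + 82.0836 + 29.8116 + 209.9601 + 180.0964) = √813.4742 ≈ 28.5215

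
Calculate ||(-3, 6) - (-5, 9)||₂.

√(Σ(x_i - y_i)²) = √((-3 - (-5))² + (6 - 9)²)
= √(2² + (-3)²) = √(4 + 9) = √13 ≈ 3.6056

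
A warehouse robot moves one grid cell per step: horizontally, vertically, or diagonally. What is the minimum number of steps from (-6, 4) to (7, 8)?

max(|x_i - y_i|) = max(|-6 - 7|, |4 - 8|) = max(13, 4) = 13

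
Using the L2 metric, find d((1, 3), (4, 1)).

√(Σ(x_i - y_i)²) = √((1 - 4)² + (3 - 1)²)
= √((-3)² + 2²) = √(9 + 4) = √13 ≈ 3.6056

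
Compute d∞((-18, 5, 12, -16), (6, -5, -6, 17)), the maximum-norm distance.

max(|x_i - y_i|) = max(|-18 - 6|, |5 - (-5)|, |12 - (-6)|, |-16 - 17|) = max(24, 10, 18, 33) = 33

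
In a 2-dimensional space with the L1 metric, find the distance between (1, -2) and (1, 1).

Σ|x_i - y_i| = |1 - 1| + |-2 - 1| = 0 + 3 = 3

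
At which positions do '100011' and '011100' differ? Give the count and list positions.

Differing positions: 1, 2, 3, 4, 5, 6. Hamming distance = 6.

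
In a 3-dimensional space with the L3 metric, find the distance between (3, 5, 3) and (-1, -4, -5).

(Σ|x_i - y_i|^3)^(1/3) = (|3 - (-1)|^3 + |5 - (-4)|^3 + |3 - (-5)|^3)^(1/3)
= (4^3 + 9^3 + 8^3)^(1/3) = (64 + 729 + 512)^(1/3) = (1305)^(1/3) ≈ 10.9279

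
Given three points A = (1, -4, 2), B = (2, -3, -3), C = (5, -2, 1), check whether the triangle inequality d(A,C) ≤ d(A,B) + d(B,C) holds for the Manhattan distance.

d(A,B) = 1 + 1 + 5 = 7, d(B,C) = 3 + 1 + 4 = 8, d(A,C) = 4 + 2 + 1 = 7.
d(A,C) = 7 ≤ 7 + 8 = 15. Triangle inequality is satisfied.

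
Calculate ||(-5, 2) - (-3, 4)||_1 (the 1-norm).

Σ|x_i - y_i| = |-5 - (-3)| + |2 - 4| = 2 + 2 = 4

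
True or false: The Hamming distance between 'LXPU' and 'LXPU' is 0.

Differing positions: none. Hamming distance = 0, so the claim is true.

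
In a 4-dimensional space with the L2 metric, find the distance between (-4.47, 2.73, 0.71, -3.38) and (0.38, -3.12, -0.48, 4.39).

(Σ|x_i - y_i|^2)^(1/2) = (|-4.47 - 0.38|^2 + |2.73 - (-3.12)|^2 + |0.71 - (-0.48)|^2 + |-3.38 - 4.39|^2)^(1/2)
= (4.85^2 + 5.85^2 + 1.19^2 + 7.77^2)^(1/2) = (23.5225 + 34.2225 + 1.4161 + 60.3729)^(1/2) = (119.534)^(1/2) ≈ 10.9332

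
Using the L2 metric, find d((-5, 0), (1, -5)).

√(Σ(x_i - y_i)²) = √((-5 - 1)² + (0 - (-5))²)
= √((-6)² + 5²) = √(36 + 25) = √61 ≈ 7.8102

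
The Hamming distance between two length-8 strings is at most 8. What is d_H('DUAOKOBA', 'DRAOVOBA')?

Differing positions: 2, 5. Hamming distance = 2. The maximum possible Hamming distance for length-8 strings is 8, so d_H/8 = 2/8 = 0.25.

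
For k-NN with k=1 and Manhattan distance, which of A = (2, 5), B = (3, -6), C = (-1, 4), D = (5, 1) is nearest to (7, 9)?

Distances: d(A) = 9, d(B) = 19, d(C) = 13, d(D) = 10. Nearest: A = (2, 5) with distance 9.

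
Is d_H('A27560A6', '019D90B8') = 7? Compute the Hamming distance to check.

Differing positions: 1, 2, 3, 4, 5, 7, 8. Hamming distance = 7, so the claim is true.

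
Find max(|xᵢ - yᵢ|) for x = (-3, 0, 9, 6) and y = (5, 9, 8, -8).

max(|x_i - y_i|) = max(|-3 - 5|, |0 - 9|, |9 - 8|, |6 - (-8)|) = max(8, 9, 1, 14) = 14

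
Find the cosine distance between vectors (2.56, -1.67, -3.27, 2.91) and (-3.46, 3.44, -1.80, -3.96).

With u = (2.56, -1.67, -3.27, 2.91), v = (-3.46, 3.44, -1.80, -3.96):
u·v = 2.56·(-3.46) + (-1.67)·3.44 + (-3.27)·(-1.8) + 2.91·(-3.96) = (-8.8576) + (-5.7448) + 5.886 + (-11.5236) = -20.24.
|u| = √(2.56² + (-1.67)² + (-3.27)² + 2.91²) = √(6.5536 + 2.7889 + 10.6929 + 8.4681) = √28.5035, |v| = √((-3.46)² + 3.44² + (-1.8)² + (-3.96)²) = √(11.9716 + 11.8336 + 3.24 + 15.6816) = √42.7268.
cos θ = (u·v)/(|u||v|) = -20.24/(√28.5035·√42.7268) ≈ -0.58
Cosine distance = 1 - cos θ ≈ 1 - (-0.58) = 1.58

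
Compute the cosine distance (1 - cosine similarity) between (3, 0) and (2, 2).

With u = (3, 0), v = (2, 2):
u·v = 3·2 + 0·2 = 6 + 0 = 6.
|u| = √(3² + 0²) = √9, |v| = √(2² + 2²) = √8, so |u||v| = √(9·8) = √72.
cos θ = (u·v)/(|u||v|) = 6/√72 ≈ 0.7071
Cosine distance = 1 - cos θ ≈ 1 - 0.7071 = 0.2929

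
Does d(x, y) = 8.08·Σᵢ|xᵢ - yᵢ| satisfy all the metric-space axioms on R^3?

Yes. The L1 (Manhattan) norm induces a metric on R^3, and multiplying a metric by a positive constant 8.08 > 0 preserves all four axioms: non-negativity (8.08·||x-y|| ≥ 0), identity (8.08·||x-y|| = 0 ⟺ ||x-y|| = 0 ⟺ x = y), symmetry (||x-y|| = ||y-x||), and the triangle inequality (8.08·||x-z|| ≤ 8.08·||x-y|| + 8.08·||y-z||). So d is a metric.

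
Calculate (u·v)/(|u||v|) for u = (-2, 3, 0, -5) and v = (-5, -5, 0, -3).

With u = (-2, 3, 0, -5), v = (-5, -5, 0, -3):
u·v = (-2)·(-5) + 3·(-5) + 0·0 + (-5)·(-3) = 10 + (-15) + 0 + 15 = 10.
|u| = √((-2)² + 3² + 0² + (-5)²) = √38, |v| = √((-5)² + (-5)² + 0² + (-3)²) = √59, so |u||v| = √(38·59) = √2242.
cos θ = (u·v)/(|u||v|) = 10/√2242 ≈ 0.2112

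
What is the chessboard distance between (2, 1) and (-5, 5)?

max(|x_i - y_i|) = max(|2 - (-5)|, |1 - 5|) = max(7, 4) = 7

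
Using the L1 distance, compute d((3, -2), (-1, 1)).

Σ|x_i - y_i| = |3 - (-1)| + |-2 - 1| = 4 + 3 = 7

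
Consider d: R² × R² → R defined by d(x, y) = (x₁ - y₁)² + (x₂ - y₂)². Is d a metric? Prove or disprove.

No. The squared Euclidean distance fails the triangle inequality. Counterexample: x = (0, 0), y = (2, 1), z = (4, 2). d(x,z) = 4² + 2² = 20, but d(x,y) + d(y,z) = (2² + 1²) + (2² + 1²) = 5 + 5 = 10. Since 20 > 10, the triangle inequality is violated. (Note: √d, the ordinary Euclidean distance, IS a metric.)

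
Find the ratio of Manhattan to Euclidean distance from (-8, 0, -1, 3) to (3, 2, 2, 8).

L1 = |-8 - 3| + |0 - 2| + |-1 - 2| + |3 - 8| = 11 + 2 + 3 + 5 = 21
L2 = √(11² + 2² + 3² + 5²) = √159 ≈ 12.6095
L1 ≥ L2 always (equality iff movement is along one axis); L1 > L2 here.
Ratio L1/L2 = 21/√159 ≈ 1.6654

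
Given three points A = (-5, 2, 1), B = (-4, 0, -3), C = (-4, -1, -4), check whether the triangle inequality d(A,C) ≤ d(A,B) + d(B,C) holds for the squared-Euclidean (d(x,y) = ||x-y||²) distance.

d(A,B) = 1² + 2² + 4² = 21, d(B,C) = 0² + 1² + 1² = 2, d(A,C) = 1² + 3² + 5² = 35.
d(A,C) = 35 > 21 + 2 = 23. Triangle inequality is VIOLATED. (Squared-Euclidean is not a metric — this is a counterexample.)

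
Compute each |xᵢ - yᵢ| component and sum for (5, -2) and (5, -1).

Σ|x_i - y_i| = |5 - 5| + |-2 - (-1)| = 0 + 1 = 1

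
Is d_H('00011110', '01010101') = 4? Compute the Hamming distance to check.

Differing positions: 2, 5, 7, 8. Hamming distance = 4, so the claim is true.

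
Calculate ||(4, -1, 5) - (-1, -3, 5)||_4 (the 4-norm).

(Σ|x_i - y_i|^4)^(1/4) = (|4 - (-1)|^4 + |-1 - (-3)|^4 + |5 - 5|^4)^(1/4)
= (5^4 + 2^4 + 0^4)^(1/4) = (625 + 16 + 0)^(1/4) = (641)^(1/4) ≈ 5.0317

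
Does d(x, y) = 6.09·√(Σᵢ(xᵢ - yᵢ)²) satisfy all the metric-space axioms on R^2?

Yes. The L2 (Euclidean) norm induces a metric on R^2, and multiplying a metric by a positive constant 6.09 > 0 preserves all four axioms: non-negativity (6.09·||x-y|| ≥ 0), identity (6.09·||x-y|| = 0 ⟺ ||x-y|| = 0 ⟺ x = y), symmetry (||x-y|| = ||y-x||), and the triangle inequality (6.09·||x-z|| ≤ 6.09·||x-y|| + 6.09·||y-z||). So d is a metric.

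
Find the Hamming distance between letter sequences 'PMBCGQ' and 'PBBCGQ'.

Differing positions: 2. Hamming distance = 1.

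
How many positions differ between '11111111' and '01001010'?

Differing positions: 1, 3, 4, 6, 8. Hamming distance = 5.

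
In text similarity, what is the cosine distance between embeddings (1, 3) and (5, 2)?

With u = (1, 3), v = (5, 2):
u·v = 1·5 + 3·2 = 5 + 6 = 11.
|u| = √(1² + 3²) = √10, |v| = √(5² + 2²) = √29, so |u||v| = √(10·29) = √290.
cos θ = (u·v)/(|u||v|) = 11/√290 ≈ 0.6459
Cosine distance = 1 - cos θ ≈ 1 - 0.6459 = 0.3541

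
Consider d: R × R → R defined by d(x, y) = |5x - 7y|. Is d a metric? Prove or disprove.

No. d fails symmetry: d(4, 8) = |5·4 - 7·8| = |-36| = 36, but d(8, 4) = |5·8 - 7·4| = |12| = 12. Since 36 ≠ 12, d(x,y) ≠ d(y,x) in general.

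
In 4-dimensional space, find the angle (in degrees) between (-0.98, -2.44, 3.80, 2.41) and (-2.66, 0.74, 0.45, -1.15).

With u = (-0.98, -2.44, 3.80, 2.41), v = (-2.66, 0.74, 0.45, -1.15):
u·v = (-0.98)·(-2.66) + (-2.44)·0.74 + 3.8·0.45 + 2.41·(-1.15) = 2.6068 + (-1.8056) + 1.71 + (-2.7715) = -0.2603.
|u| = √((-0.98)² + (-2.44)² + 3.8² + 2.41²) = √(0.9604 + 5.9536 + 14.44 + 5.8081) = √27.1621, |v| = √((-2.66)² + 0.74² + 0.45² + (-1.15)²) = √(7.0756 + 0.5476 + 0.2025 + 1.3225) = √9.1482.
cos θ = (u·v)/(|u||v|) = -0.2603/(√27.1621·√9.1482) ≈ -0.016513
θ = arccos(-0.016513) ≈ 90.95°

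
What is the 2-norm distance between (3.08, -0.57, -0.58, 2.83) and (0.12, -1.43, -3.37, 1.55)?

(Σ|x_i - y_i|^2)^(1/2) = (|3.08 - 0.12|^2 + |-0.57 - (-1.43)|^2 + |-0.58 - (-3.37)|^2 + |2.83 - 1.55|^2)^(1/2)
= (2.96^2 + 0.86^2 + 2.79^2 + 1.28^2)^(1/2) = (8.7616 + 0.7396 + 7.7841 + 1.6384)^(1/2) = (18.9237)^(1/2) ≈ 4.3501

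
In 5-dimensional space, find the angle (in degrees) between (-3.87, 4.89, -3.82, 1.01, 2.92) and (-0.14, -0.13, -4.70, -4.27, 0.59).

With u = (-3.87, 4.89, -3.82, 1.01, 2.92), v = (-0.14, -0.13, -4.70, -4.27, 0.59):
u·v = (-3.87)·(-0.14) + 4.89·(-0.13) + (-3.82)·(-4.7) + 1.01·(-4.27) + 2.92·0.59 = 0.5418 + (-0.6357) + 17.954 + (-4.3127) + 1.7228 = 15.2702.
|u| = √((-3.87)² + 4.89² + (-3.82)² + 1.01² + 2.92²) = √(14.9769 + 23.9121 + 14.5924 + 1.0201 + 8.5264) = √63.0279, |v| = √((-0.14)² + (-0.13)² + (-4.7)² + (-4.27)² + 0.59²) = √(0.0196 + 0.0169 + 22.09 + 18.2329 + 0.3481) = √40.7075.
cos θ = (u·v)/(|u||v|) = 15.2702/(√63.0279·√40.7075) ≈ 0.301468
θ = arccos(0.301468) ≈ 72.45°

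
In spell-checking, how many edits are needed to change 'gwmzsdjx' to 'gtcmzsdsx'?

Let D[i][j] be the edit distance between the first i characters of 'gwmzsdjx' and the first j characters of 'gtcmzsdsx', with D[i][0] = i, D[0][j] = j, and D[i][j] = D[i-1][j-1] if the characters match, else 1 + min(D[i-1][j], D[i][j-1], D[i-1][j-1]). Filling the table (rows: prefixes of 'gwmzsdjx', columns: prefixes of 'gtcmzsdsx'):
     ε  g  t  c  m  z  s  d  s  x
  ε  0  1  2  3  4  5  6  7  8  9
  g  1  0  1  2  3  4  5  6  7  8
  w  2  1  1  2  3  4  5  6  7  8
  m  3  2  2  2  2  3  4  5  6  7
  z  4  3  3  3  3  2  3  4  5  6
  s  5  4  4  4  4  3  2  3  4  5
  d  6  5  5  5  5  4  3  2  3  4
  j  7  6  6  6  6  5  4  3  3  4
  x  8  7  7  7  7  6  5  4  4  3
The bottom-right entry gives D[8][9] = 3, so no sequence of fewer than 3 edits works. Backtracking through the table gives one optimal edit sequence (3 edits):
  gwmzsdjx → gtwmzsdjx (ins t @2)
  gtwmzsdjx → gtcmzsdjx (sub w→c @3)
  gtcmzsdjx → gtcmzsdsx (sub j→s @8)
Edit distance = 3.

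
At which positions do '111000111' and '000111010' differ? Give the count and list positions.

Differing positions: 1, 2, 3, 4, 5, 6, 7, 9. Hamming distance = 8.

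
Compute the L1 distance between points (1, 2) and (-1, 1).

Σ|x_i - y_i| = |1 - (-1)| + |2 - 1| = 2 + 1 = 3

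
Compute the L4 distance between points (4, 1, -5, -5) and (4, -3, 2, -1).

(Σ|x_i - y_i|^4)^(1/4) = (|4 - 4|^4 + |1 - (-3)|^4 + |-5 - 2|^4 + |-5 - (-1)|^4)^(1/4)
= (0^4 + 4^4 + 7^4 + 4^4)^(1/4) = (0 + 256 + 2401 + 256)^(1/4) = (2913)^(1/4) ≈ 7.3466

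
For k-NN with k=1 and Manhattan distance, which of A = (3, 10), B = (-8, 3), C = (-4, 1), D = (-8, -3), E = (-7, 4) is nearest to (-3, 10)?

Distances: d(A) = 6, d(B) = 12, d(C) = 10, d(D) = 18, d(E) = 10. Nearest: A = (3, 10) with distance 6.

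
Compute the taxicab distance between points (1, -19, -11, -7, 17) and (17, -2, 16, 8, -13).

Σ|x_i - y_i| = |1 - 17| + |-19 - (-2)| + |-11 - 16| + |-7 - 8| + |17 - (-13)| = 16 + 17 + 27 + 15 + 30 = 105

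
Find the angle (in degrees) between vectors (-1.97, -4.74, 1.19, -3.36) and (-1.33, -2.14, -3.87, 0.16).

With u = (-1.97, -4.74, 1.19, -3.36), v = (-1.33, -2.14, -3.87, 0.16):
u·v = (-1.97)·(-1.33) + (-4.74)·(-2.14) + 1.19·(-3.87) + (-3.36)·0.16 = 2.6201 + 10.1436 + (-4.6053) + (-0.5376) = 7.6208.
|u| = √((-1.97)² + (-4.74)² + 1.19² + (-3.36)²) = √(3.8809 + 22.4676 + 1.4161 + 11.2896) = √39.0542, |v| = √((-1.33)² + (-2.14)² + (-3.87)² + 0.16²) = √(1.7689 + 4.5796 + 14.9769 + 0.0256) = √21.351.
cos θ = (u·v)/(|u||v|) = 7.6208/(√39.0542·√21.351) ≈ 0.263911
θ = arccos(0.263911) ≈ 74.7°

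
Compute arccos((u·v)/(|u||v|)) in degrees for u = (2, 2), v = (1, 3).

With u = (2, 2), v = (1, 3):
u·v = 2·1 + 2·3 = 2 + 6 = 8.
|u| = √(2² + 2²) = √8, |v| = √(1² + 3²) = √10, so |u||v| = √(8·10) = √80.
cos θ = (u·v)/(|u||v|) = 8/√80 ≈ 0.894427
θ = arccos(0.894427) ≈ 26.57°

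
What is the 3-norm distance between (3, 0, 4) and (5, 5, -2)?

(Σ|x_i - y_i|^3)^(1/3) = (|3 - 5|^3 + |0 - 5|^3 + |4 - (-2)|^3)^(1/3)
= (2^3 + 5^3 + 6^3)^(1/3) = (8 + 125 + 216)^(1/3) = (349)^(1/3) ≈ 7.0406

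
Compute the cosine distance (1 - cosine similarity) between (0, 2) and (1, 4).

With u = (0, 2), v = (1, 4):
u·v = 0·1 + 2·4 = 0 + 8 = 8.
|u| = √(0² + 2²) = √4, |v| = √(1² + 4²) = √17, so |u||v| = √(4·17) = √68.
cos θ = (u·v)/(|u||v|) = 8/√68 ≈ 0.9701
Cosine distance = 1 - cos θ ≈ 1 - 0.9701 = 0.0299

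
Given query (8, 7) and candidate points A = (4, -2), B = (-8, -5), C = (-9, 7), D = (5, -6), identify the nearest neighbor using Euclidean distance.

Distances: d(A) ≈ 9.8489, d(B) = 20, d(C) = 17, d(D) ≈ 13.3417. Nearest: A = (4, -2) with distance 9.8489.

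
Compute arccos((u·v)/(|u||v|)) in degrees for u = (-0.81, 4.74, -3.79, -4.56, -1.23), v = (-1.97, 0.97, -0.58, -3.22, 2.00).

With u = (-0.81, 4.74, -3.79, -4.56, -1.23), v = (-1.97, 0.97, -0.58, -3.22, 2.00):
u·v = (-0.81)·(-1.97) + 4.74·0.97 + (-3.79)·(-0.58) + (-4.56)·(-3.22) + (-1.23)·2 = 1.5957 + 4.5978 + 2.1982 + 14.6832 + (-2.46) = 20.6149.
|u| = √((-0.81)² + 4.74² + (-3.79)² + (-4.56)² + (-1.23)²) = √(0.6561 + 22.4676 + 14.3641 + 20.7936 + 1.5129) = √59.7943, |v| = √((-1.97)² + 0.97² + (-0.58)² + (-3.22)² + 2²) = √(3.8809 + 0.9409 + 0.3364 + 10.3684 + 4) = √19.5266.
cos θ = (u·v)/(|u||v|) = 20.6149/(√59.7943·√19.5266) ≈ 0.603307
θ = arccos(0.603307) ≈ 52.89°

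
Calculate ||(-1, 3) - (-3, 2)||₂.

√(Σ(x_i - y_i)²) = √((-1 - (-3))² + (3 - 2)²)
= √(2² + 1²) = √(4 + 1) = √5 ≈ 2.2361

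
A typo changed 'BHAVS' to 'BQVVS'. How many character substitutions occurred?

Differing positions: 2, 3. Hamming distance = 2.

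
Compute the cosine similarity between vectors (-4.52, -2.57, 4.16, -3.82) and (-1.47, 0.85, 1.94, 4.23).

With u = (-4.52, -2.57, 4.16, -3.82), v = (-1.47, 0.85, 1.94, 4.23):
u·v = (-4.52)·(-1.47) + (-2.57)·0.85 + 4.16·1.94 + (-3.82)·4.23 = 6.6444 + (-2.1845) + 8.0704 + (-16.1586) = -3.6283.
|u| = √((-4.52)² + (-2.57)² + 4.16² + (-3.82)²) = √(20.4304 + 6.6049 + 17.3056 + 14.5924) = √58.9333, |v| = √((-1.47)² + 0.85² + 1.94² + 4.23²) = √(2.1609 + 0.7225 + 3.7636 + 17.8929) = √24.5399.
cos θ = (u·v)/(|u||v|) = -3.6283/(√58.9333·√24.5399) ≈ -0.0954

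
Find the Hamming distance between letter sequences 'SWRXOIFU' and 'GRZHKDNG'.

Differing positions: 1, 2, 3, 4, 5, 6, 7, 8. Hamming distance = 8.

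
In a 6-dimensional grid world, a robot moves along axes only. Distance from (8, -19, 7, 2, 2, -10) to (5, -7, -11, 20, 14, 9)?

Σ|x_i - y_i| = |8 - 5| + |-19 - (-7)| + |7 - (-11)| + |2 - 20| + |2 - 14| + |-10 - 9| = 3 + 12 + 18 + 18 + 12 + 19 = 82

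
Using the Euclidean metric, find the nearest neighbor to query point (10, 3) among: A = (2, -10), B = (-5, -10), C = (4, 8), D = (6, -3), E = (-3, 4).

Distances: d(A) ≈ 15.2643, d(B) ≈ 19.8494, d(C) ≈ 7.8102, d(D) ≈ 7.2111, d(E) ≈ 13.0384. Nearest: D = (6, -3) with distance 7.2111.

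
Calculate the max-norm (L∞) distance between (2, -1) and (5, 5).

max(|x_i - y_i|) = max(|2 - 5|, |-1 - 5|) = max(3, 6) = 6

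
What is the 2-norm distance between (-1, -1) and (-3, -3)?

(Σ|x_i - y_i|^2)^(1/2) = (|-1 - (-3)|^2 + |-1 - (-3)|^2)^(1/2)
= (2^2 + 2^2)^(1/2) = (4 + 4)^(1/2) = (8)^(1/2) ≈ 2.8284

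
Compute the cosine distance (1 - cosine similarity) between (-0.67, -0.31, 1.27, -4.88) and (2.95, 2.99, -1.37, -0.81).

With u = (-0.67, -0.31, 1.27, -4.88), v = (2.95, 2.99, -1.37, -0.81):
u·v = (-0.67)·2.95 + (-0.31)·2.99 + 1.27·(-1.37) + (-4.88)·(-0.81) = (-1.9765) + (-0.9269) + (-1.7399) + 3.9528 = -0.6905.
|u| = √((-0.67)² + (-0.31)² + 1.27² + (-4.88)²) = √(0.4489 + 0.0961 + 1.6129 + 23.8144) = √25.9723, |v| = √(2.95² + 2.99² + (-1.37)² + (-0.81)²) = √(8.7025 + 8.9401 + 1.8769 + 0.6561) = √20.1756.
cos θ = (u·v)/(|u||v|) = -0.6905/(√25.9723·√20.1756) ≈ -0.0302
Cosine distance = 1 - cos θ ≈ 1 - (-0.0302) = 1.0302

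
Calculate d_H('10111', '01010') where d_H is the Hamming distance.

Differing positions: 1, 2, 3, 5. Hamming distance = 4.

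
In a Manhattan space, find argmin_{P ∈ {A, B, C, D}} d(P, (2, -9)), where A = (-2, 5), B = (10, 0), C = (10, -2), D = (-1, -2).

Distances: d(A) = 18, d(B) = 17, d(C) = 15, d(D) = 10. Nearest: D = (-1, -2) with distance 10.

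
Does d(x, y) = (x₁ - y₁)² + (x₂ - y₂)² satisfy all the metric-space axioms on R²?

No. The squared Euclidean distance fails the triangle inequality. Counterexample: x = (0, 0), y = (1, 5), z = (2, 10). d(x,z) = 2² + 10² = 104, but d(x,y) + d(y,z) = (1² + 5²) + (1² + 5²) = 26 + 26 = 52. Since 104 > 52, the triangle inequality is violated. (Note: √d, the ordinary Euclidean distance, IS a metric.)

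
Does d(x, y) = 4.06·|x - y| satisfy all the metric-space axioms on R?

Yes. Since |x - y| is a metric on R and 4.06 > 0, the positive scalar multiple 4.06·|x - y| is also a metric: scaling by a positive constant preserves non-negativity, identity (d=0 ⟺ |x-y|=0 ⟺ x=y), symmetry, and the triangle inequality.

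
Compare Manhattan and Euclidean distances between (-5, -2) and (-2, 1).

L1 = |-5 - (-2)| + |-2 - 1| = 3 + 3 = 6
L2 = √(3² + 3²) = √18 ≈ 4.2426
L1 ≥ L2 always (equality iff movement is along one axis); L1 > L2 here.
Ratio L1/L2 = 6/√18 ≈ 1.4142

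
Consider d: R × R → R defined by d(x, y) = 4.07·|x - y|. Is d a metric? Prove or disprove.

Yes. Since |x - y| is a metric on R and 4.07 > 0, the positive scalar multiple 4.07·|x - y| is also a metric: scaling by a positive constant preserves non-negativity, identity (d=0 ⟺ |x-y|=0 ⟺ x=y), symmetry, and the triangle inequality.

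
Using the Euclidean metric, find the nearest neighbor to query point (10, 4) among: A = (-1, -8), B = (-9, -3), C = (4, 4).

Distances: d(A) ≈ 16.2788, d(B) ≈ 20.2485, d(C) = 6. Nearest: C = (4, 4) with distance 6.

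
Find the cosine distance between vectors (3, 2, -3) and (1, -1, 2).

With u = (3, 2, -3), v = (1, -1, 2):
u·v = 3·1 + 2·(-1) + (-3)·2 = 3 + (-2) + (-6) = -5.
|u| = √(3² + 2² + (-3)²) = √22, |v| = √(1² + (-1)² + 2²) = √6, so |u||v| = √(22·6) = √132.
cos θ = (u·v)/(|u||v|) = -5/√132 ≈ -0.4352
Cosine distance = 1 - cos θ ≈ 1 - (-0.4352) = 1.4352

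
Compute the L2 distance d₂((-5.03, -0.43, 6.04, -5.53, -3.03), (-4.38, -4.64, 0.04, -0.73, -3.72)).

√(Σ(x_i - y_i)²) = √((-5.03 - (-4.38))² + (-0.43 - (-4.64))² + (6.04 - 0.04)² + (-5.53 - (-0.73))² + (-3.03 - (-3.72))²)
= √((-0.65)² + 4.21² + 6² + (-4.8)² + 0.69²) = √(0.4225 + 17.7241 + 36 + 23.04 + 0.4761) = √77.6627 ≈ 8.8126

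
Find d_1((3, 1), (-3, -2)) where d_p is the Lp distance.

Σ|x_i - y_i| = |3 - (-3)| + |1 - (-2)| = 6 + 3 = 9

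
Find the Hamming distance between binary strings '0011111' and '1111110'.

Differing positions: 1, 2, 7. Hamming distance = 3.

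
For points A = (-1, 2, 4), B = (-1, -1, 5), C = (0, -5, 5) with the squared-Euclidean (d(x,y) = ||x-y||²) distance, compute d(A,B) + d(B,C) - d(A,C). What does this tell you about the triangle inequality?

d(A,B) = 0² + 3² + 1² = 10, d(B,C) = 1² + 4² + 0² = 17, d(A,C) = 1² + 7² + 1² = 51.
d(A,B) + d(B,C) - d(A,C) = 10 + 17 - 51 = 27 - 51 = -24. This is < 0, so the triangle inequality FAILS for these points (squared-Euclidean is not a metric).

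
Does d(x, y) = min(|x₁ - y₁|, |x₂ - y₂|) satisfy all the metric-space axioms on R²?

No. d fails identity of indiscernibles: take x = (-1, 0) and y = (-1, 9). Then d(x,y) = min(|-1 - (-1)|, |0 - 9|) = min(0, 9) = 0, yet x ≠ y.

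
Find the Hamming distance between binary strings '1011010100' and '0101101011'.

Differing positions: 1, 2, 3, 5, 6, 7, 8, 9, 10. Hamming distance = 9.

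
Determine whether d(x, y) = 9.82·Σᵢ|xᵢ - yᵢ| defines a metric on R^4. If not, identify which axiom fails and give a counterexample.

Yes. The L1 (Manhattan) norm induces a metric on R^4, and multiplying a metric by a positive constant 9.82 > 0 preserves all four axioms: non-negativity (9.82·||x-y|| ≥ 0), identity (9.82·||x-y|| = 0 ⟺ ||x-y|| = 0 ⟺ x = y), symmetry (||x-y|| = ||y-x||), and the triangle inequality (9.82·||x-z|| ≤ 9.82·||x-y|| + 9.82·||y-z||). So d is a metric.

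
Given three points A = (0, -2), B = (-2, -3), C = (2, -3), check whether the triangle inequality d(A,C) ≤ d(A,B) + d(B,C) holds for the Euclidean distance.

d(A,B) = √(2² + 1²) = √5 ≈ 2.2361, d(B,C) = √(4² + 0²) = √16 = 4, d(A,C) = √(2² + 1²) = √5 ≈ 2.2361.
d(A,C) ≈ 2.2361 ≤ 2.2361 + 4 = 6.2361. Triangle inequality is satisfied.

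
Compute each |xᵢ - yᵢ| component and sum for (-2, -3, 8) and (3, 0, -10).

Σ|x_i - y_i| = |-2 - 3| + |-3 - 0| + |8 - (-10)| = 5 + 3 + 18 = 26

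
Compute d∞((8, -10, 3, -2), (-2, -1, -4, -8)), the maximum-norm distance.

max(|x_i - y_i|) = max(|8 - (-2)|, |-10 - (-1)|, |3 - (-4)|, |-2 - (-8)|) = max(10, 9, 7, 6) = 10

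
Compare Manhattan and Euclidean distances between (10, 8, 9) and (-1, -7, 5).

L1 = |10 - (-1)| + |8 - (-7)| + |9 - 5| = 11 + 15 + 4 = 30
L2 = √(11² + 15² + 4²) = √362 ≈ 19.0263
L1 ≥ L2 always (equality iff movement is along one axis); L1 > L2 here.
Ratio L1/L2 = 30/√362 ≈ 1.5768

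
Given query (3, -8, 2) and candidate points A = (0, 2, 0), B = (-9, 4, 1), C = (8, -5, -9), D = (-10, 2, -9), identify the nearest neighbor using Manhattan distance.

Distances: d(A) = 15, d(B) = 25, d(C) = 19, d(D) = 34. Nearest: A = (0, 2, 0) with distance 15.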